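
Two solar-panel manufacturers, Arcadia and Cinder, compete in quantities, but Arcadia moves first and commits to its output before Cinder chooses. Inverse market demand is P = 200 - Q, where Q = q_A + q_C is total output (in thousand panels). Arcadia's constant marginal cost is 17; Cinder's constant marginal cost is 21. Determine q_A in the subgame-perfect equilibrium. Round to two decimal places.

93.50

The follower Cinder best-responds to any q_A: π_C = (200 - Q)q_C - 21q_C.
Follower FOC: 179 - q_A - 2q_C = 0, so q_C(q_A) = (179 - q_A)/2.
Arcadia substitutes q_C(q_A) into its own profit: π_A = q_A(200 - q_A - (179 - q_A)/2) - 17q_A = (221/2 - (1/2)q_A)q_A - 17q_A.
Maximising: ∂π_A/∂q_A = 187/2 - q_A = 0, giving q_A = 187/2.
Then q_C = (179 - 187/2)/2 = 171/4.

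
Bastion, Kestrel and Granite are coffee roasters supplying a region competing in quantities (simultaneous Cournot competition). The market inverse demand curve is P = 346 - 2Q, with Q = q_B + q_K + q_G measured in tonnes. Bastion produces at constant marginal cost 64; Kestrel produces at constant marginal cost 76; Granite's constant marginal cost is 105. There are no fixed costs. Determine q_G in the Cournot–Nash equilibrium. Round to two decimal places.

Bastion's profit: π_B = (346 - 2Q)q_B - (64q_B). Setting ∂π_B/∂q_B = 0: 282 - 4q_B - 2(q_K + q_G) = 0.
Kestrel's profit: π_K = (346 - 2Q)q_K - (76q_K). Setting ∂π_K/∂q_K = 0: 270 - 4q_K - 2(q_B + q_G) = 0.
Granite's first-order condition: 241 - 4q_G - 2(q_B + q_K) = 0.
Adding the 3 first-order conditions: 793 − 8Q = 0, so Q = 793/8.
Back-substituting: q_B = (282 − 793/4)/2 = 335/8, q_K = (270 − 793/4)/2 = 287/8, q_G = (241 − 793/4)/2 = 171/8.

21.38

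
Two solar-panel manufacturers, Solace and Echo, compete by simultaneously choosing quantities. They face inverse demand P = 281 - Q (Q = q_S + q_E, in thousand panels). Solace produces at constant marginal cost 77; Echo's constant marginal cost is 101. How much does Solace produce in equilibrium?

Solace's profit: π_S = (281 - Q)q_S - (77q_S). Setting ∂π_S/∂q_S = 0: 204 - 2q_S - (q_E) = 0.
Echo's profit: π_E = (281 - Q)q_E - (101q_E). Setting ∂π_E/∂q_E = 0: 180 - 2q_E - (q_S) = 0.
So q_S = (204 - q_E)/2 and q_E = (180 - q_S)/2.
Substituting one into the other gives q_S = 76 and q_E = 52.

76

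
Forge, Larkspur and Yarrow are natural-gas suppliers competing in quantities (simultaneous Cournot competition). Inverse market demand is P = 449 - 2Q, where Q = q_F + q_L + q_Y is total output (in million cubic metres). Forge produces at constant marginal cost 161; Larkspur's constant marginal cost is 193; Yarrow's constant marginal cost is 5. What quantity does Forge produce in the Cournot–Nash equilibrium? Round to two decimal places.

20.50

Forge's profit: π_F = (449 - 2Q)q_F - (161q_F). Setting ∂π_F/∂q_F = 0: 288 - 4q_F - 2(q_L + q_Y) = 0.
Larkspur's profit: π_L = (449 - 2Q)q_L - (193q_L). Setting ∂π_L/∂q_L = 0: 256 - 4q_L - 2(q_F + q_Y) = 0.
Yarrow's profit: π_Y = (449 - 2Q)q_Y - (5q_Y). Setting ∂π_Y/∂q_Y = 0: 444 - 4q_Y - 2(q_F + q_L) = 0.
Adding the 3 first-order conditions: 988 − 8Q = 0, so Q = 247/2.
Back-substituting: q_F = (288 − 247)/2 = 41/2, q_L = (256 − 247)/2 = 9/2, q_Y = (444 − 247)/2 = 197/2.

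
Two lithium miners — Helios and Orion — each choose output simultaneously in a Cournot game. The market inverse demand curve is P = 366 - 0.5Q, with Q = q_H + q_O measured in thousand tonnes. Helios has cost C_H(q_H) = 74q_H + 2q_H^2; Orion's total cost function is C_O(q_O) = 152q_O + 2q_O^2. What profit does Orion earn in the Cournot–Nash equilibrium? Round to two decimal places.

Helios's profit: π_H = (366 - 0.5Q)q_H - (74q_H + 2q_H²). Setting ∂π_H/∂q_H = 0: 292 - 5q_H - (1/2)(q_O) = 0.
Orion's first-order condition: 214 - 5q_O - (1/2)(q_H) = 0.
Best responses: q_H = (292 - (1/2)q_O)/5, q_O = (214 - (1/2)q_H)/5.
Substituting one into the other gives q_H = 164/3 and q_O = 112/3.
Price P = 366 - (1/2)·92 = 320.
Orion's profit: 320·(112/3) - 152·(112/3) - 2(112/3)² = 3484.4444.

3484.44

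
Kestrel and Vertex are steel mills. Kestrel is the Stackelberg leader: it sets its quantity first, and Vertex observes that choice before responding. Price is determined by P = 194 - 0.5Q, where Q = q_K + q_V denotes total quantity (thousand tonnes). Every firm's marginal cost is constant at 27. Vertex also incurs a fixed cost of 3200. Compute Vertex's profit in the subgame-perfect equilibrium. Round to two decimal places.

The follower Vertex best-responds to any q_K: π_V = (194 - 0.5Q)q_V - 27q_V.
∂π_V/∂q_V = 167 - (1/2)q_K - q_V = 0 gives the reaction function q_V = (167 - (1/2)q_K).
Kestrel substitutes q_V(q_K) into its own profit: π_K = q_K(194 - (1/2)q_K - (167 - (1/2)q_K)/2) - 27q_K = (221/2 - (1/4)q_K)q_K - 27q_K.
The leader's first-order condition 167/2 - (1/2)q_K = 0 yields q_K = 167.
Then q_V = (167 - (1/2)·167) = 167/2.
Price P = 194 - (1/2)·(501/2) = 275/4.
Vertex's profit: (275/4 - 27)·(167/2) - 3200 = 286.1250.

286.13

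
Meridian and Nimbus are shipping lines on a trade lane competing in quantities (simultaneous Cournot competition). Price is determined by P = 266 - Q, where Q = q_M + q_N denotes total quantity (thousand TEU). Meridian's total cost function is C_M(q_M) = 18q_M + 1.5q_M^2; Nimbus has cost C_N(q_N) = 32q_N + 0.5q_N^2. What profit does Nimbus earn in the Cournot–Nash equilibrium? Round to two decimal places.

Meridian's profit: π_M = (266 - Q)q_M - (18q_M + (3/2)q_M²). Setting ∂π_M/∂q_M = 0: 248 - 5q_M - (q_N) = 0.
Nimbus's profit: π_N = (266 - Q)q_N - (32q_N + (1/2)q_N²). Setting ∂π_N/∂q_N = 0: 234 - 3q_N - (q_M) = 0.
Best responses: q_M = (248 - q_N)/5, q_N = (234 - q_M)/3.
Solving the pair: q_M = 255/7, q_N = 461/7.
Price P = 266 - 716/7 = 1146/7.
Nimbus's profit: (1146/7)·(461/7) - 32·(461/7) - (1/2)(461/7)² = 6505.7449.

6505.74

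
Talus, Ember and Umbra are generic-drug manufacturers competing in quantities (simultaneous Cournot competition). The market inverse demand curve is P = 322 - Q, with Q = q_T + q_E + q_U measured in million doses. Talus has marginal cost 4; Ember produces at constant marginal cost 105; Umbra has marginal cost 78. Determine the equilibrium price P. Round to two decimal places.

Talus's profit: π_T = (322 - Q)q_T - (4q_T). Setting ∂π_T/∂q_T = 0: 318 - 2q_T - (q_E + q_U) = 0.
Ember's profit: π_E = (322 - Q)q_E - (105q_E). Setting ∂π_E/∂q_E = 0: 217 - 2q_E - (q_T + q_U) = 0.
Umbra's first-order condition: 244 - 2q_U - (q_T + q_E) = 0.
Summing all 3 equations gives 779 − 4Q = 0, hence Q = 779/4.
Back-substituting: q_T = (318 − 779/4) = 493/4, q_E = (217 − 779/4) = 89/4, q_U = (244 − 779/4) = 197/4.
Total output Q = 779/4, so price P = 322 - 779/4 = 509/4.

127.25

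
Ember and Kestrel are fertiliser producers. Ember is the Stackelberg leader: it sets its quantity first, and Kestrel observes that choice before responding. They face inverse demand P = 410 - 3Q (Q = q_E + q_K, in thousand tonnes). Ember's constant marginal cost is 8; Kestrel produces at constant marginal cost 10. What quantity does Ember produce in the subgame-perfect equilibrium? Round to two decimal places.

67.33

Solve by backward induction. Given q_E, the follower Kestrel maximises π_K = (410 - 3q_E - 3q_K)q_K - 10q_K.
Follower FOC: 400 - 3q_E - 6q_K = 0, so q_K(q_E) = (400 - 3q_E)/6.
The leader anticipates this reaction. Substituting into P = 410 - 3Q gives P = 210 - (3/2)q_E, so π_E = (210 - (3/2)q_E)q_E - 8q_E.
Leader FOC: 202 - 3q_E = 0, so q_E = 202/3.
Then q_K = (400 - 3·(202/3))/6 = 33.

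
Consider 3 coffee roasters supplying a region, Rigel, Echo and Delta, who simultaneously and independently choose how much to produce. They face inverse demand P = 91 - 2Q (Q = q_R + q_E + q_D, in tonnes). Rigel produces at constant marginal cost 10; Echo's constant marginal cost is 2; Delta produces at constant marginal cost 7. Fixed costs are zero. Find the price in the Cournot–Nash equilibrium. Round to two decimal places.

Rigel's profit: π_R = (91 - 2Q)q_R - (10q_R). Setting ∂π_R/∂q_R = 0: 81 - 4q_R - 2(q_E + q_D) = 0.
Echo's profit: π_E = (91 - 2Q)q_E - (2q_E). Setting ∂π_E/∂q_E = 0: 89 - 4q_E - 2(q_R + q_D) = 0.
Delta's profit: π_D = (91 - 2Q)q_D - (7q_D). Setting ∂π_D/∂q_D = 0: 84 - 4q_D - 2(q_R + q_E) = 0.
Summing all 3 equations gives 254 − 8Q = 0, hence Q = 127/4.
Back-substituting: q_R = (81 − 127/2)/2 = 35/4, q_E = (89 − 127/2)/2 = 51/4, q_D = (84 − 127/2)/2 = 41/4.
Total output Q = 127/4, so price P = 91 - 2·(127/4) = 55/2.

27.50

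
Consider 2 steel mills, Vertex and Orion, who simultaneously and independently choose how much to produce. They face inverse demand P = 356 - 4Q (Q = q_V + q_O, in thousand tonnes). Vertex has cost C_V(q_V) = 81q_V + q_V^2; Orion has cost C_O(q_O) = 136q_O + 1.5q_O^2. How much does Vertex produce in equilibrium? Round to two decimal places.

Vertex's profit: π_V = (356 - 4Q)q_V - (81q_V + q_V²). Setting ∂π_V/∂q_V = 0: 275 - 10q_V - 4(q_O) = 0.
Orion's first-order condition: 220 - 11q_O - 4(q_V) = 0.
Rearranging gives the reaction functions q_V = (275 - 4q_O)/10 and q_O = (220 - 4q_V)/11.
Substituting one into the other gives q_V = 22.8191 and q_O = 550/47.

22.82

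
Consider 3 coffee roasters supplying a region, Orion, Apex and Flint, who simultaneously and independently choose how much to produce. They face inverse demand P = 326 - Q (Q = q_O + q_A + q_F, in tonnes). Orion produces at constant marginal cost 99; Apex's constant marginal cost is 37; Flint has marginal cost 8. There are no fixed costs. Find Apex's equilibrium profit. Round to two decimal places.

Orion's profit: π_O = (326 - Q)q_O - (99q_O). Setting ∂π_O/∂q_O = 0: 227 - 2q_O - (q_A + q_F) = 0.
Apex's profit: π_A = (326 - Q)q_A - (37q_A). Setting ∂π_A/∂q_A = 0: 289 - 2q_A - (q_O + q_F) = 0.
Flint's profit: π_F = (326 - Q)q_F - (8q_F). Setting ∂π_F/∂q_F = 0: 318 - 2q_F - (q_O + q_A) = 0.
Adding the 3 first-order conditions: 834 − 4Q = 0, so Q = 417/2.
Back-substituting: q_O = (227 − 417/2) = 37/2, q_A = (289 − 417/2) = 161/2, q_F = (318 − 417/2) = 219/2.
Price P = 326 - 417/2 = 235/2.
Apex's profit: (235/2 - 37)·(161/2) = 6480.2500.

6480.25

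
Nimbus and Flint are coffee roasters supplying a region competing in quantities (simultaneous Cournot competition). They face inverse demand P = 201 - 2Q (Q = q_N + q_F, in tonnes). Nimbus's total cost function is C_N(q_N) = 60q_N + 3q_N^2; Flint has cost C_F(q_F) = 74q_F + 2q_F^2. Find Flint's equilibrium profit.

Nimbus's profit: π_N = (201 - 2Q)q_N - (60q_N + 3q_N²). Setting ∂π_N/∂q_N = 0: 141 - 10q_N - 2(q_F) = 0.
Flint's first-order condition: 127 - 8q_F - 2(q_N) = 0.
Rearranging gives the reaction functions q_N = (141 - 2q_F)/10 and q_F = (127 - 2q_N)/8.
Solving the pair: q_N = 23/2, q_F = 13.
Price P = 201 - 2·(49/2) = 152.
Flint's profit: 152·13 - 74·13 - 2·13² = 676.

676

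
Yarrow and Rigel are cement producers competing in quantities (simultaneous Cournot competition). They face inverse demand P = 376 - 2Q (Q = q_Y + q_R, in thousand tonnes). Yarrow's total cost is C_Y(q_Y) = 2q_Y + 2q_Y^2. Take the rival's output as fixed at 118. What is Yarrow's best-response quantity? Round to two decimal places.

With the rival's output fixed at 118, Yarrow's profit is π_Y = (376 - 2·118 - 2q_Y)q_Y - (2q_Y + 2q_Y²) = (140 - 2q_Y)q_Y - (2q_Y + 2q_Y²).
∂π_Y/∂q_Y = 138 - 8q_Y = 0, so q_Y = 69/4.

17.25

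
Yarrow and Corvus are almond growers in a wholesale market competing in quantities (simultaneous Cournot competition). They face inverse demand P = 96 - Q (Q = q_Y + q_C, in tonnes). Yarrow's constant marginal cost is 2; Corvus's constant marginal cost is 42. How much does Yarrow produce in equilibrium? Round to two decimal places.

44.67

Yarrow's profit: π_Y = (96 - Q)q_Y - (2q_Y). Setting ∂π_Y/∂q_Y = 0: 94 - 2q_Y - (q_C) = 0.
Corvus's profit: π_C = (96 - Q)q_C - (42q_C). Setting ∂π_C/∂q_C = 0: 54 - 2q_C - (q_Y) = 0.
So q_Y = (94 - q_C)/2 and q_C = (54 - q_Y)/2.
Substituting one into the other gives q_Y = 134/3 and q_C = 14/3.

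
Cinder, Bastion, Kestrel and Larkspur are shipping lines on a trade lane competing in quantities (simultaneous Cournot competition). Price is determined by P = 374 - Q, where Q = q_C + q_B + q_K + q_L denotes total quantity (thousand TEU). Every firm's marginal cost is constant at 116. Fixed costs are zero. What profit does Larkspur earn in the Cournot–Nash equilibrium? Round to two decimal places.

2662.56

Each firm earns π_i = (374 - Q)q_i - 116q_i.
First-order condition (treating rivals' output as given): 258 - 2q_i - Σ_{j≠i} q_j = 0.
By symmetry each firm produces the same amount; substituting Σ_{j≠i} q_j = 3q_i yields q_i = 258/5.
Price P = 374 - 1032/5 = 838/5.
Larkspur's profit: (838/5 - 116)·(258/5) = 2662.5600.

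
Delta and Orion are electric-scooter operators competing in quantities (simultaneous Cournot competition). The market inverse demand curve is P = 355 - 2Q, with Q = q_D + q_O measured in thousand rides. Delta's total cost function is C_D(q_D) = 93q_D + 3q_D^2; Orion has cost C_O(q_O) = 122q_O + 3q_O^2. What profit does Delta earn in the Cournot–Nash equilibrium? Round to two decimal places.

2517.21

Delta's profit: π_D = (355 - 2Q)q_D - (93q_D + 3q_D²). Setting ∂π_D/∂q_D = 0: 262 - 10q_D - 2(q_O) = 0.
Orion's first-order condition: 233 - 10q_O - 2(q_D) = 0.
Rearranging gives the reaction functions q_D = (262 - 2q_O)/10 and q_O = (233 - 2q_D)/10.
Substituting one into the other gives q_D = 359/16 and q_O = 301/16.
Price P = 355 - 2·(165/4) = 545/2.
Delta's profit: (545/2)·(359/16) - 93·(359/16) - 3(359/16)² = 2517.2070.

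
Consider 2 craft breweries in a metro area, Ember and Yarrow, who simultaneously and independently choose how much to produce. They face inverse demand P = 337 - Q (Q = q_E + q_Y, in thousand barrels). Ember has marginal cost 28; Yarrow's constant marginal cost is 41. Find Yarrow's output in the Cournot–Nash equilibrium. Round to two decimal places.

94.33

Ember's profit: π_E = (337 - Q)q_E - (28q_E). Setting ∂π_E/∂q_E = 0: 309 - 2q_E - (q_Y) = 0.
Yarrow's first-order condition: 296 - 2q_Y - (q_E) = 0.
So q_E = (309 - q_Y)/2 and q_Y = (296 - q_E)/2.
Substituting one into the other gives q_E = 322/3 and q_Y = 283/3.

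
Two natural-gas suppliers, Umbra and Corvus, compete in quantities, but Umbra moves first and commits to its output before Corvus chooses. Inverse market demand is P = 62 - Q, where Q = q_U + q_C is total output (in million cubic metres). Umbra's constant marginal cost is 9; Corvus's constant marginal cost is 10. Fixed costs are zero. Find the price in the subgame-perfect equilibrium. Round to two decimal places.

22.50

Solve by backward induction. Given q_U, the follower Corvus maximises π_C = (62 - q_U - q_C)q_C - 10q_C.
Follower FOC: 52 - q_U - 2q_C = 0, so q_C(q_U) = (52 - q_U)/2.
The leader anticipates this reaction. Substituting into P = 62 - Q gives P = 36 - (1/2)q_U, so π_U = (36 - (1/2)q_U)q_U - 9q_U.
The leader's first-order condition 27 - q_U = 0 yields q_U = 27.
Then q_C = (52 - 27)/2 = 25/2.
Total output Q = 79/2, so price P = 62 - 79/2 = 45/2.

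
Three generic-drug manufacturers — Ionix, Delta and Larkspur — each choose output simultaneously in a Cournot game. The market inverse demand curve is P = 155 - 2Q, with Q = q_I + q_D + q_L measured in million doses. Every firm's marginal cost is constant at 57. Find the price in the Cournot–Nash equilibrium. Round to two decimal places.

81.50

Each firm earns π_i = (155 - 2Q)q_i - 57q_i.
Setting ∂π_i/∂q_i = 0 with rivals' quantities fixed: 98 - 4q_i - 2·Σ_{j≠i} q_j = 0.
With identical firms every q_j equals q_i, so Σ_{j≠i} q_j = 2q_i and 98 = 8q_i, giving q_i = 49/4.
Total output Q = 147/4, so price P = 155 - 2·(147/4) = 163/2.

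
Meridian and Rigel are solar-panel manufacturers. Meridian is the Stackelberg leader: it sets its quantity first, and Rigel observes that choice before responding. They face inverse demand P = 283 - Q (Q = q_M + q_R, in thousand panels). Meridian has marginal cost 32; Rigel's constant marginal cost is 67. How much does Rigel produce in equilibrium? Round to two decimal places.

The follower Rigel best-responds to any q_M: π_R = (283 - Q)q_R - 67q_R.
∂π_R/∂q_R = 216 - q_M - 2q_R = 0 gives the reaction function q_R = (216 - q_M)/2.
The leader anticipates this reaction. Substituting into P = 283 - Q gives P = 175 - (1/2)q_M, so π_M = (175 - (1/2)q_M)q_M - 32q_M.
Leader FOC: 143 - q_M = 0, so q_M = 143.
Then q_R = (216 - 143)/2 = 73/2.

36.50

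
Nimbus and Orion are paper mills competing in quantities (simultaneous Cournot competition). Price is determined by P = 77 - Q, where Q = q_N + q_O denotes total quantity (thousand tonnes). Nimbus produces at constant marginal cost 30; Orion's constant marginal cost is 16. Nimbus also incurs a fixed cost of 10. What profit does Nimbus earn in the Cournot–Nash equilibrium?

Nimbus's profit: π_N = (77 - Q)q_N - (30q_N). Setting ∂π_N/∂q_N = 0: 47 - 2q_N - (q_O) = 0.
Orion's profit: π_O = (77 - Q)q_O - (16q_O). Setting ∂π_O/∂q_O = 0: 61 - 2q_O - (q_N) = 0.
So q_N = (47 - q_O)/2 and q_O = (61 - q_N)/2.
Substituting one into the other gives q_N = 11 and q_O = 25.
Price P = 77 - 36 = 41.
Nimbus's profit: (41 - 30)·11 - 10 = 111.

111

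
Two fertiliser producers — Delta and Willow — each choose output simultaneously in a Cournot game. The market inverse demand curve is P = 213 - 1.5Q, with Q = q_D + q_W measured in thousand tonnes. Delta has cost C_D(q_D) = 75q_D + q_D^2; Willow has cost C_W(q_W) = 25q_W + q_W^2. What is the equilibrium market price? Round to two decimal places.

137.77

Delta's profit: π_D = (213 - 1.5Q)q_D - (75q_D + q_D²). Setting ∂π_D/∂q_D = 0: 138 - 5q_D - (3/2)(q_W) = 0.
Willow's profit: π_W = (213 - 1.5Q)q_W - (25q_W + q_W²). Setting ∂π_W/∂q_W = 0: 188 - 5q_W - (3/2)(q_D) = 0.
Rearranging gives the reaction functions q_D = (138 - (3/2)q_W)/5 and q_W = (188 - (3/2)q_D)/5.
Substituting one into the other gives q_D = 1632/91 and q_W = 32.2198.
Total output Q = 652/13, so price P = 213 - (3/2)·(652/13) = 1791/13.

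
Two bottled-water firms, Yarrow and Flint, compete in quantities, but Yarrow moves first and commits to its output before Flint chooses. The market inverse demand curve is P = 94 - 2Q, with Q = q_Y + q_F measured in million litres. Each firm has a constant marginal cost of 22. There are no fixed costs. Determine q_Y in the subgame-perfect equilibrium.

The follower Flint best-responds to any q_Y: π_F = (94 - 2Q)q_F - 22q_F.
Setting the follower's marginal profit to zero, 72 - 2q_Y - 4q_F = 0, i.e. q_F = (72 - 2q_Y)/4.
Yarrow substitutes q_F(q_Y) into its own profit: π_Y = q_Y(94 - 2q_Y - (72 - 2q_Y)/2) - 22q_Y = (58 - q_Y)q_Y - 22q_Y.
Maximising: ∂π_Y/∂q_Y = 36 - 2q_Y = 0, giving q_Y = 18.
Then q_F = (72 - 2·18)/4 = 9.

18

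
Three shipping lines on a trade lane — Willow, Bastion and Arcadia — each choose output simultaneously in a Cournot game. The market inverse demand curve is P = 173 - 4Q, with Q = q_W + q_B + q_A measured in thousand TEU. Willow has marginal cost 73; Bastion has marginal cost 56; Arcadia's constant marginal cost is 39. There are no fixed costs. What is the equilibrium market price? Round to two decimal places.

85.25

Willow's profit: π_W = (173 - 4Q)q_W - (73q_W). Setting ∂π_W/∂q_W = 0: 100 - 8q_W - 4(q_B + q_A) = 0.
Bastion's first-order condition: 117 - 8q_B - 4(q_W + q_A) = 0.
Arcadia's first-order condition: 134 - 8q_A - 4(q_W + q_B) = 0.
Summing all 3 equations gives 351 − 16Q = 0, hence Q = 351/16.
Back-substituting: q_W = (100 − 351/4)/4 = 49/16, q_B = (117 − 351/4)/4 = 117/16, q_A = (134 − 351/4)/4 = 185/16.
Total output Q = 351/16, so price P = 173 - 4·(351/16) = 341/4.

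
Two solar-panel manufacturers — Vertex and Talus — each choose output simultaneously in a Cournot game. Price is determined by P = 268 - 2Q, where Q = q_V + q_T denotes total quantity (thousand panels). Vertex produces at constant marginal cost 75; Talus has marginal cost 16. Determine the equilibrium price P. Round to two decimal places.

Vertex's profit: π_V = (268 - 2Q)q_V - (75q_V). Setting ∂π_V/∂q_V = 0: 193 - 4q_V - 2(q_T) = 0.
Talus's first-order condition: 252 - 4q_T - 2(q_V) = 0.
Rearranging gives the reaction functions q_V = (193 - 2q_T)/4 and q_T = (252 - 2q_V)/4.
Solving the pair: q_V = 67/3, q_T = 311/6.
Total output Q = 445/6, so price P = 268 - 2·(445/6) = 359/3.

119.67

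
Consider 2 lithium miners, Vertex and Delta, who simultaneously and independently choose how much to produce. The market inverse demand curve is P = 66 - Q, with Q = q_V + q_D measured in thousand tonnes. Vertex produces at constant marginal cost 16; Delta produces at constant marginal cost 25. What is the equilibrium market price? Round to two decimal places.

35.67

Vertex's profit: π_V = (66 - Q)q_V - (16q_V). Setting ∂π_V/∂q_V = 0: 50 - 2q_V - (q_D) = 0.
Delta's first-order condition: 41 - 2q_D - (q_V) = 0.
Best responses: q_V = (50 - q_D)/2, q_D = (41 - q_V)/2.
Substituting one into the other gives q_V = 59/3 and q_D = 32/3.
Total output Q = 91/3, so price P = 66 - 91/3 = 107/3.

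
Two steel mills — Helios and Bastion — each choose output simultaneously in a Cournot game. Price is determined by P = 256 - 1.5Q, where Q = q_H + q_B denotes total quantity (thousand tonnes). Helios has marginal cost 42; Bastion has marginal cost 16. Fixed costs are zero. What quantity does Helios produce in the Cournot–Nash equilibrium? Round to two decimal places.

41.78

Helios's profit: π_H = (256 - 1.5Q)q_H - (42q_H). Setting ∂π_H/∂q_H = 0: 214 - 3q_H - (3/2)(q_B) = 0.
Bastion's profit: π_B = (256 - 1.5Q)q_B - (16q_B). Setting ∂π_B/∂q_B = 0: 240 - 3q_B - (3/2)(q_H) = 0.
Rearranging gives the reaction functions q_H = (214 - (3/2)q_B)/3 and q_B = (240 - (3/2)q_H)/3.
Solving the pair: q_H = 376/9, q_B = 532/9.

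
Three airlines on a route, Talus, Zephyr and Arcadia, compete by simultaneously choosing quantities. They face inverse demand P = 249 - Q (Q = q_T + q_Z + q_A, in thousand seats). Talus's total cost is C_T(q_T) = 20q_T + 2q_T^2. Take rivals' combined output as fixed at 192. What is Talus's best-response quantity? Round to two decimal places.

6.17

With rivals' combined output fixed at 192, Talus's profit is π_T = (249 - 192 - q_T)q_T - (20q_T + 2q_T²) = (57 - q_T)q_T - (20q_T + 2q_T²).
∂π_T/∂q_T = 37 - 6q_T = 0, so q_T = 37/6.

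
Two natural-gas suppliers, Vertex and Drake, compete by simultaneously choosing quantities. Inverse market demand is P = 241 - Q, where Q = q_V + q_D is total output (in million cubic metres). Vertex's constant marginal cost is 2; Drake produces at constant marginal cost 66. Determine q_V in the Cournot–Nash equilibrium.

101

Vertex's profit: π_V = (241 - Q)q_V - (2q_V). Setting ∂π_V/∂q_V = 0: 239 - 2q_V - (q_D) = 0.
Drake's first-order condition: 175 - 2q_D - (q_V) = 0.
Rearranging gives the reaction functions q_V = (239 - q_D)/2 and q_D = (175 - q_V)/2.
Solving the pair: q_V = 101, q_D = 37.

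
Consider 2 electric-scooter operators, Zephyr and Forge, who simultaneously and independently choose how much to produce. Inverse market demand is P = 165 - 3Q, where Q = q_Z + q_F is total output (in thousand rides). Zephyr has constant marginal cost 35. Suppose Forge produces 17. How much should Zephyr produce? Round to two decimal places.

13.17

With the rival's output fixed at 17, Zephyr's profit is π_Z = (165 - 3·17 - 3q_Z)q_Z - (35q_Z) = (114 - 3q_Z)q_Z - (35q_Z).
∂π_Z/∂q_Z = 79 - 6q_Z = 0, so q_Z = 79/6.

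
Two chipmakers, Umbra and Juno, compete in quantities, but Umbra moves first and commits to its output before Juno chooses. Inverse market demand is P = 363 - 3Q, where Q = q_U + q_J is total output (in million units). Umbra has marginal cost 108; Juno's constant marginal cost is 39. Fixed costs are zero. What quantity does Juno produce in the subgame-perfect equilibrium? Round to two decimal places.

Solve by backward induction. Given q_U, the follower Juno maximises π_J = (363 - 3q_U - 3q_J)q_J - 39q_J.
Follower FOC: 324 - 3q_U - 6q_J = 0, so q_J(q_U) = (324 - 3q_U)/6.
Umbra substitutes q_J(q_U) into its own profit: π_U = q_U(363 - 3q_U - (324 - 3q_U)/2) - 108q_U = (201 - (3/2)q_U)q_U - 108q_U.
The leader's first-order condition 93 - 3q_U = 0 yields q_U = 31.
Then q_J = (324 - 3·31)/6 = 77/2.

38.50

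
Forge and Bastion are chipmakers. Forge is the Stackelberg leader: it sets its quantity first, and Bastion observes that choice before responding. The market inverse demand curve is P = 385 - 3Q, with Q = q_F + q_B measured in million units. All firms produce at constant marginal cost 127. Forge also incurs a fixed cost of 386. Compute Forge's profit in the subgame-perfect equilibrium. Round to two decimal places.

Solve by backward induction. Given q_F, the follower Bastion maximises π_B = (385 - 3q_F - 3q_B)q_B - 127q_B.
Follower FOC: 258 - 3q_F - 6q_B = 0, so q_B(q_F) = (258 - 3q_F)/6.
Forge substitutes q_B(q_F) into its own profit: π_F = q_F(385 - 3q_F - (258 - 3q_F)/2) - 127q_F = (256 - (3/2)q_F)q_F - 127q_F.
Leader FOC: 129 - 3q_F = 0, so q_F = 43.
Then q_B = (258 - 3·43)/6 = 43/2.
Price P = 385 - 3·(129/2) = 383/2.
Forge's profit: (383/2 - 127)·43 - 386 = 2387.5000.

2387.50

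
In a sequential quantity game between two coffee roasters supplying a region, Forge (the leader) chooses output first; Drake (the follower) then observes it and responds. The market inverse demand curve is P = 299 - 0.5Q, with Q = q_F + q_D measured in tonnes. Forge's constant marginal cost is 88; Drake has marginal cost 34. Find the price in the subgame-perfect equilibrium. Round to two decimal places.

127.25

Solve by backward induction. Given q_F, the follower Drake maximises π_D = (299 - (1/2)q_F - (1/2)q_D)q_D - 34q_D.
Follower FOC: 265 - (1/2)q_F - q_D = 0, so q_D(q_F) = (265 - (1/2)q_F).
The leader anticipates this reaction. Substituting into P = 299 - 0.5Q gives P = 333/2 - (1/4)q_F, so π_F = (333/2 - (1/4)q_F)q_F - 88q_F.
Leader FOC: 157/2 - (1/2)q_F = 0, so q_F = 157.
Then q_D = (265 - (1/2)·157) = 373/2.
Total output Q = 687/2, so price P = 299 - (1/2)·(687/2) = 509/4.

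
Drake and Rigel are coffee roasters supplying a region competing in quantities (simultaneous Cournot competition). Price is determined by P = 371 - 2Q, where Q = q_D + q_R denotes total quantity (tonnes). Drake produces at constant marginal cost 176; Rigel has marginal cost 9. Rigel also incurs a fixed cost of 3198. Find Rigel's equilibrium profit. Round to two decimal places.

Drake's profit: π_D = (371 - 2Q)q_D - (176q_D). Setting ∂π_D/∂q_D = 0: 195 - 4q_D - 2(q_R) = 0.
Rigel's first-order condition: 362 - 4q_R - 2(q_D) = 0.
Best responses: q_D = (195 - 2q_R)/4, q_R = (362 - 2q_D)/4.
Solving the pair: q_D = 14/3, q_R = 529/6.
Price P = 371 - 2·(557/6) = 556/3.
Rigel's profit: (556/3 - 9)·(529/6) - 3198 = 12348.7222.

12348.72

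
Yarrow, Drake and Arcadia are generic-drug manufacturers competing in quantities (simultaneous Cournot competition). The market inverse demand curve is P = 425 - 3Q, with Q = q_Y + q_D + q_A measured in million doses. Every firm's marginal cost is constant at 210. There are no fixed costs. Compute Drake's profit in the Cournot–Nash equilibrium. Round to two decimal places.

Each firm earns π_i = (425 - 3Q)q_i - 210q_i.
First-order condition (treating rivals' output as given): 215 - 6q_i - 3·Σ_{j≠i} q_j = 0.
By symmetry each firm produces the same amount; substituting Σ_{j≠i} q_j = 2q_i yields q_i = 215/12.
Price P = 425 - 3·(215/4) = 1055/4.
Drake's profit: (1055/4 - 210)·(215/12) = 963.0208.

963.02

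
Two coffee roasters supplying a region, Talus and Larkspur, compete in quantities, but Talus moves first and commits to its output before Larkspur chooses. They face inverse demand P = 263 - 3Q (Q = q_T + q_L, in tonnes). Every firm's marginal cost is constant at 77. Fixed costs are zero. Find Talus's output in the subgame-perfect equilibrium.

Solve by backward induction. Given q_T, the follower Larkspur maximises π_L = (263 - 3q_T - 3q_L)q_L - 77q_L.
Follower FOC: 186 - 3q_T - 6q_L = 0, so q_L(q_T) = (186 - 3q_T)/6.
Talus substitutes q_L(q_T) into its own profit: π_T = q_T(263 - 3q_T - (186 - 3q_T)/2) - 77q_T = (170 - (3/2)q_T)q_T - 77q_T.
The leader's first-order condition 93 - 3q_T = 0 yields q_T = 31.
Then q_L = (186 - 3·31)/6 = 31/2.

31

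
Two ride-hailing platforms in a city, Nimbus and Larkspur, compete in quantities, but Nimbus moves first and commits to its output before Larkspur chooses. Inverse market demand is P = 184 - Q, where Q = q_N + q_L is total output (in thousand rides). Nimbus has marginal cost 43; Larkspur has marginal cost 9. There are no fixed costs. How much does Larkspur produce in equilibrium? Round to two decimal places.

The follower Larkspur best-responds to any q_N: π_L = (184 - Q)q_L - 9q_L.
∂π_L/∂q_L = 175 - q_N - 2q_L = 0 gives the reaction function q_L = (175 - q_N)/2.
The leader anticipates this reaction. Substituting into P = 184 - Q gives P = 193/2 - (1/2)q_N, so π_N = (193/2 - (1/2)q_N)q_N - 43q_N.
The leader's first-order condition 107/2 - q_N = 0 yields q_N = 107/2.
Then q_L = (175 - 107/2)/2 = 243/4.

60.75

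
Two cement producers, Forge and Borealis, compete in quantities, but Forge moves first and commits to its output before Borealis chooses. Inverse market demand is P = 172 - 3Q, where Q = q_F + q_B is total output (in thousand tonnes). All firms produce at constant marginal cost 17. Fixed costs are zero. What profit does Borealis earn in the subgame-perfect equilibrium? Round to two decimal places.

Solve by backward induction. Given q_F, the follower Borealis maximises π_B = (172 - 3q_F - 3q_B)q_B - 17q_B.
Follower FOC: 155 - 3q_F - 6q_B = 0, so q_B(q_F) = (155 - 3q_F)/6.
Forge substitutes q_B(q_F) into its own profit: π_F = q_F(172 - 3q_F - (155 - 3q_F)/2) - 17q_F = (189/2 - (3/2)q_F)q_F - 17q_F.
Leader FOC: 155/2 - 3q_F = 0, so q_F = 155/6.
Then q_B = (155 - 3·(155/6))/6 = 155/12.
Price P = 172 - 3·(155/4) = 223/4.
Borealis's profit: (223/4 - 17)·(155/12) = 500.5208.

500.52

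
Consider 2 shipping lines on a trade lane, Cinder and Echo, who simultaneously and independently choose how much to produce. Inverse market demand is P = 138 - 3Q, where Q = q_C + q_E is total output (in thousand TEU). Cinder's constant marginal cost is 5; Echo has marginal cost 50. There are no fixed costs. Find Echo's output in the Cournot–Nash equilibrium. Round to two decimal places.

4.78

Cinder's profit: π_C = (138 - 3Q)q_C - (5q_C). Setting ∂π_C/∂q_C = 0: 133 - 6q_C - 3(q_E) = 0.
Echo's first-order condition: 88 - 6q_E - 3(q_C) = 0.
So q_C = (133 - 3q_E)/6 and q_E = (88 - 3q_C)/6.
Substituting one into the other gives q_C = 178/9 and q_E = 43/9.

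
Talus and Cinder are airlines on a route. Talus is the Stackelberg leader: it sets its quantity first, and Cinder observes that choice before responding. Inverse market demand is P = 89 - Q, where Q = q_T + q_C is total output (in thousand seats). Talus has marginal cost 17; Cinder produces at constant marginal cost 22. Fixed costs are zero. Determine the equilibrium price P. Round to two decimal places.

36.25

Solve by backward induction. Given q_T, the follower Cinder maximises π_C = (89 - q_T - q_C)q_C - 22q_C.
Setting the follower's marginal profit to zero, 67 - q_T - 2q_C = 0, i.e. q_C = (67 - q_T)/2.
The leader anticipates this reaction. Substituting into P = 89 - Q gives P = 111/2 - (1/2)q_T, so π_T = (111/2 - (1/2)q_T)q_T - 17q_T.
The leader's first-order condition 77/2 - q_T = 0 yields q_T = 77/2.
Then q_C = (67 - 77/2)/2 = 57/4.
Total output Q = 211/4, so price P = 89 - 211/4 = 145/4.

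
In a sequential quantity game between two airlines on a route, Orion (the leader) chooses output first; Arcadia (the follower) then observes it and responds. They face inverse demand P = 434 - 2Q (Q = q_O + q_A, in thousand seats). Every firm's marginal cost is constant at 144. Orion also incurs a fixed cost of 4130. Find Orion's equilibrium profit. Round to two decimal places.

Solve by backward induction. Given q_O, the follower Arcadia maximises π_A = (434 - 2q_O - 2q_A)q_A - 144q_A.
Follower FOC: 290 - 2q_O - 4q_A = 0, so q_A(q_O) = (290 - 2q_O)/4.
Orion substitutes q_A(q_O) into its own profit: π_O = q_O(434 - 2q_O - (290 - 2q_O)/2) - 144q_O = (289 - q_O)q_O - 144q_O.
Maximising: ∂π_O/∂q_O = 145 - 2q_O = 0, giving q_O = 145/2.
Then q_A = (290 - 2·(145/2))/4 = 145/4.
Price P = 434 - 2·(435/4) = 433/2.
Orion's profit: (433/2 - 144)·(145/2) - 4130 = 1126.2500.

1126.25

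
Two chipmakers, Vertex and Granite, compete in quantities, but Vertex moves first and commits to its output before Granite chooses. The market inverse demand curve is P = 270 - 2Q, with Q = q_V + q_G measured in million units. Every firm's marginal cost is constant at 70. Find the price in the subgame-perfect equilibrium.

Solve by backward induction. Given q_V, the follower Granite maximises π_G = (270 - 2q_V - 2q_G)q_G - 70q_G.
∂π_G/∂q_G = 200 - 2q_V - 4q_G = 0 gives the reaction function q_G = (200 - 2q_V)/4.
Vertex substitutes q_G(q_V) into its own profit: π_V = q_V(270 - 2q_V - (200 - 2q_V)/2) - 70q_V = (170 - q_V)q_V - 70q_V.
The leader's first-order condition 100 - 2q_V = 0 yields q_V = 50.
Then q_G = (200 - 2·50)/4 = 25.
Total output Q = 75, so price P = 270 - 2·75 = 120.

120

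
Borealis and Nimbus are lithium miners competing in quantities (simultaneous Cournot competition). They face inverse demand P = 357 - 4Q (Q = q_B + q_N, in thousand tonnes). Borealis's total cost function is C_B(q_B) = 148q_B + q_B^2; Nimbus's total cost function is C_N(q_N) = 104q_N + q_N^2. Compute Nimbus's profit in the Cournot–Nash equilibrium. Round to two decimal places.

2033.47

Borealis's profit: π_B = (357 - 4Q)q_B - (148q_B + q_B²). Setting ∂π_B/∂q_B = 0: 209 - 10q_B - 4(q_N) = 0.
Nimbus's profit: π_N = (357 - 4Q)q_N - (104q_N + q_N²). Setting ∂π_N/∂q_N = 0: 253 - 10q_N - 4(q_B) = 0.
Best responses: q_B = (209 - 4q_N)/10, q_N = (253 - 4q_B)/10.
Substituting one into the other gives q_B = 77/6 and q_N = 121/6.
Price P = 357 - 4·33 = 225.
Nimbus's profit: 225·(121/6) - 104·(121/6) - (121/6)² = 2033.4722.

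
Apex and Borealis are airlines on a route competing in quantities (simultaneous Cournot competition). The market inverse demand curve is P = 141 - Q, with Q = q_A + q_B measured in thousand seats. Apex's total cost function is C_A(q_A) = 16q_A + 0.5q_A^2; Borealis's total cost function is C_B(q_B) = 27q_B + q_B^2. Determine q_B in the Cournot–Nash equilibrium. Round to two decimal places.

Apex's profit: π_A = (141 - Q)q_A - (16q_A + (1/2)q_A²). Setting ∂π_A/∂q_A = 0: 125 - 3q_A - (q_B) = 0.
Borealis's profit: π_B = (141 - Q)q_B - (27q_B + q_B²). Setting ∂π_B/∂q_B = 0: 114 - 4q_B - (q_A) = 0.
Rearranging gives the reaction functions q_A = (125 - q_B)/3 and q_B = (114 - q_A)/4.
Substituting one into the other gives q_A = 386/11 and q_B = 217/11.

19.73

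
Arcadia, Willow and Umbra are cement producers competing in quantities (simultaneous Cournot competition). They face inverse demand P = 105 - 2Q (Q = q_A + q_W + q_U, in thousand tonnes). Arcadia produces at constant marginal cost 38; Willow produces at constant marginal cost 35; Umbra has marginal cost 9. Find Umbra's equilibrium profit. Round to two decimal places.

Arcadia's profit: π_A = (105 - 2Q)q_A - (38q_A). Setting ∂π_A/∂q_A = 0: 67 - 4q_A - 2(q_W + q_U) = 0.
Willow's profit: π_W = (105 - 2Q)q_W - (35q_W). Setting ∂π_W/∂q_W = 0: 70 - 4q_W - 2(q_A + q_U) = 0.
Umbra's profit: π_U = (105 - 2Q)q_U - (9q_U). Setting ∂π_U/∂q_U = 0: 96 - 4q_U - 2(q_A + q_W) = 0.
Summing all 3 equations gives 233 − 8Q = 0, hence Q = 233/8.
Back-substituting: q_A = (67 − 233/4)/2 = 35/8, q_W = (70 − 233/4)/2 = 47/8, q_U = (96 − 233/4)/2 = 151/8.
Price P = 105 - 2·(233/8) = 187/4.
Umbra's profit: (187/4 - 9)·(151/8) = 712.5313.

712.53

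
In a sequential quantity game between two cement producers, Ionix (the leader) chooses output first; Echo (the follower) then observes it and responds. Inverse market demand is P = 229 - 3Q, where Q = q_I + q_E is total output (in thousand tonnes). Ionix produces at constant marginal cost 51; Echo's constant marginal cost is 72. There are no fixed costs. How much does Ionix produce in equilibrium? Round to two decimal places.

33.17

Solve by backward induction. Given q_I, the follower Echo maximises π_E = (229 - 3q_I - 3q_E)q_E - 72q_E.
Setting the follower's marginal profit to zero, 157 - 3q_I - 6q_E = 0, i.e. q_E = (157 - 3q_I)/6.
Ionix substitutes q_E(q_I) into its own profit: π_I = q_I(229 - 3q_I - (157 - 3q_I)/2) - 51q_I = (301/2 - (3/2)q_I)q_I - 51q_I.
The leader's first-order condition 199/2 - 3q_I = 0 yields q_I = 199/6.
Then q_E = (157 - 3·(199/6))/6 = 115/12.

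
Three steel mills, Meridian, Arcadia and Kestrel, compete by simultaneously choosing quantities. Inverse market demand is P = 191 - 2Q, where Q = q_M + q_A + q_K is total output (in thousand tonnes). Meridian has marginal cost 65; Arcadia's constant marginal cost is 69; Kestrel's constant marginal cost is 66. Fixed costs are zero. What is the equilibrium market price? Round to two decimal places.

Meridian's profit: π_M = (191 - 2Q)q_M - (65q_M). Setting ∂π_M/∂q_M = 0: 126 - 4q_M - 2(q_A + q_K) = 0.
Arcadia's first-order condition: 122 - 4q_A - 2(q_M + q_K) = 0.
Kestrel's profit: π_K = (191 - 2Q)q_K - (66q_K). Setting ∂π_K/∂q_K = 0: 125 - 4q_K - 2(q_M + q_A) = 0.
Summing all 3 equations gives 373 − 8Q = 0, hence Q = 373/8.
Back-substituting: q_M = (126 − 373/4)/2 = 131/8, q_A = (122 − 373/4)/2 = 115/8, q_K = (125 − 373/4)/2 = 127/8.
Total output Q = 373/8, so price P = 191 - 2·(373/8) = 391/4.

97.75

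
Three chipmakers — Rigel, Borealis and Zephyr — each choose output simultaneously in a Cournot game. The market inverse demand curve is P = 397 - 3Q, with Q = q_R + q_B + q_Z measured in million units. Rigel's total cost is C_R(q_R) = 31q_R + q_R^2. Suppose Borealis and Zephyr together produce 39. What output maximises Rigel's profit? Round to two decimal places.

With rivals' combined output fixed at 39, Rigel's profit is π_R = (397 - 3·39 - 3q_R)q_R - (31q_R + q_R²) = (280 - 3q_R)q_R - (31q_R + q_R²).
∂π_R/∂q_R = 249 - 8q_R = 0, so q_R = 249/8.

31.13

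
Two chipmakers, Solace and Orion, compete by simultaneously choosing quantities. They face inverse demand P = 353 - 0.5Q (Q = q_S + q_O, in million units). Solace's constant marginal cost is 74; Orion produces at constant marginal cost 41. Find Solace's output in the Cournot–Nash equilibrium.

Solace's profit: π_S = (353 - 0.5Q)q_S - (74q_S). Setting ∂π_S/∂q_S = 0: 279 - q_S - (1/2)(q_O) = 0.
Orion's profit: π_O = (353 - 0.5Q)q_O - (41q_O). Setting ∂π_O/∂q_O = 0: 312 - q_O - (1/2)(q_S) = 0.
So q_S = (279 - (1/2)q_O) and q_O = (312 - (1/2)q_S).
Solving the pair: q_S = 164, q_O = 230.

164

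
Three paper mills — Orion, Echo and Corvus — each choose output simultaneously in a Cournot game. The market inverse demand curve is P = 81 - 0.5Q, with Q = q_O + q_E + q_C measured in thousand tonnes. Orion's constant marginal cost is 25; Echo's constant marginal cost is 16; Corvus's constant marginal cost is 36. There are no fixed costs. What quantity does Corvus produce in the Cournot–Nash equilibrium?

Orion's profit: π_O = (81 - 0.5Q)q_O - (25q_O). Setting ∂π_O/∂q_O = 0: 56 - q_O - (1/2)(q_E + q_C) = 0.
Echo's profit: π_E = (81 - 0.5Q)q_E - (16q_E). Setting ∂π_E/∂q_E = 0: 65 - q_E - (1/2)(q_O + q_C) = 0.
Corvus's first-order condition: 45 - q_C - (1/2)(q_O + q_E) = 0.
Summing all 3 equations gives 166 − 2Q = 0, hence Q = 83.
Back-substituting: q_O = (56 − 83/2)/(1/2) = 29, q_E = (65 − 83/2)/(1/2) = 47, q_C = (45 − 83/2)/(1/2) = 7.

7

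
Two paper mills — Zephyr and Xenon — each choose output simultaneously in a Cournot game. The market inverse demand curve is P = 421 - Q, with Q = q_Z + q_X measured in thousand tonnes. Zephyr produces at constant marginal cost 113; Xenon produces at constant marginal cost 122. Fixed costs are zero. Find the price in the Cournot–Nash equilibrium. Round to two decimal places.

218.67

Zephyr's profit: π_Z = (421 - Q)q_Z - (113q_Z). Setting ∂π_Z/∂q_Z = 0: 308 - 2q_Z - (q_X) = 0.
Xenon's profit: π_X = (421 - Q)q_X - (122q_X). Setting ∂π_X/∂q_X = 0: 299 - 2q_X - (q_Z) = 0.
So q_Z = (308 - q_X)/2 and q_X = (299 - q_Z)/2.
Substituting one into the other gives q_Z = 317/3 and q_X = 290/3.
Total output Q = 607/3, so price P = 421 - 607/3 = 656/3.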